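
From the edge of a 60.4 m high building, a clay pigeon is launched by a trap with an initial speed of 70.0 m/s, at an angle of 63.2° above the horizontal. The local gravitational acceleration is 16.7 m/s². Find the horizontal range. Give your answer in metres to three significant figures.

264 m

vₓ = 70.00 cos 63.2° = 31.56 m/s; v_y0 = 70.00 sin 63.2° = 62.48 m/s.
The projectile lands when y = 60.4 + (62.48) t − ½·16.7·t² = 0. Positive root: t = (62.48 + √(62.48² + 2·16.7·60.4)) / 16.7 = (62.48 + 76.95) / 16.7 = 8.349 s.
Horizontal distance: R = vₓ t = 31.56 × 8.349 = 263.5 m.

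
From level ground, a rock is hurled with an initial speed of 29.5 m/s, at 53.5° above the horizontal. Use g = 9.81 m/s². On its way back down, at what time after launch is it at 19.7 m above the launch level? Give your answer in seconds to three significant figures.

3.77 s

Resolve: vₓ = 29.50 cos 53.5° = 17.55 m/s and v_y0 = 29.50 sin 53.5° = 23.71 m/s.
Height y(t) = 23.71 t − 4.905 t² = 19.7 gives 4.905 t² − 23.71 t + 19.7 = 0.
t = [23.71 ± √(23.71² − 2·9.81·19.7)] / 9.81 = (23.71 ± 13.26) / 9.81, so t = 1.066 s or t = 3.769 s.
The descending-branch root is 3.769 s.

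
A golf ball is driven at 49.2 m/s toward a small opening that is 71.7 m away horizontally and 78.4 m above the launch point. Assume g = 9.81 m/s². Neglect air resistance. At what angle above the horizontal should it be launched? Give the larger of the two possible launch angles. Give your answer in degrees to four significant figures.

Trajectory: y = x tanθ − g x² (1 + tan²θ)/(2v₀²). With x = 71.7, y = 78.4, v₀ = 49.2, g = 9.81:
10.42 tan²θ − 71.7 tanθ + (88.82) = 0.
tanθ = [71.7 ± √(71.7² − 4 × 10.42 × (88.82))] / (2 × 10.42) = (71.7 ± 37.95) / 20.83, giving tanθ = 1.620 or 5.263.
θ = 58.31° or 79.24°; the larger is 79.24°.

79.24°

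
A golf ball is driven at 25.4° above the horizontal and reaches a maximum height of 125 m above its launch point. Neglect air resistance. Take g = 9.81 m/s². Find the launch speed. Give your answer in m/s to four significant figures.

At the peak v_y = 0, so v_y0 = √(2gH) = √(2 × 9.81 × 125) = 49.52 m/s.
v_y0 = v₀ sin θ ⇒ v₀ = 49.52 / sin 25.4° = 115.5 m/s.

115.5 m/s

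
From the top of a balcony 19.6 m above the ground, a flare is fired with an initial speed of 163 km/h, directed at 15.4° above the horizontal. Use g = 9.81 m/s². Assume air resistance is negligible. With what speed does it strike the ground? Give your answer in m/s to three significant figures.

Convert: 163 km/h = 163/3.6 = 45.28 m/s.
vₓ = 45.28 cos 15.4° = 43.65 m/s; v_y0 = 45.28 sin 15.4° = 12.02 m/s.
With up positive and y = 0 at the ground: y(t) = 19.6 + (12.02) t − 4.905 t². Setting y = 0 and taking the positive root: t = [12.02 + √(12.02² + 2·9.81·19.6)] / 9.81 = (12.02 + 23.00) / 9.81 = 3.570 s.
Vertical velocity at impact: v_y = v_y0 − g t = 12.02 − 9.81 × 3.570 = −23.00 m/s.
Speed: |v| = √(vₓ² + v_y²) = √(43.65² + 23.00²) = 49.34 m/s.

49.3 m/s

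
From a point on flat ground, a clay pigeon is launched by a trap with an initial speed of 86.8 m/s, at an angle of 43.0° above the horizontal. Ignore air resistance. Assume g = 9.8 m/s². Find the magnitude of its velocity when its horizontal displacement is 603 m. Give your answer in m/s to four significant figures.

Horizontal component vₓ = 86.80 cos 43.0° = 63.48 m/s; vertical v_y0 = 86.80 sin 43.0° = 59.20 m/s.
Time to reach x = 603 m: t = x/vₓ = 603/63.48 = 9.499 s.
Vertical velocity there: v_y = v_y0 − g t = 59.20 − 9.80 × 9.499 = −33.89 m/s.
Speed: √(vₓ² + v_y²) = √(63.48² + 33.89²) = 71.96 m/s.

71.96 m/s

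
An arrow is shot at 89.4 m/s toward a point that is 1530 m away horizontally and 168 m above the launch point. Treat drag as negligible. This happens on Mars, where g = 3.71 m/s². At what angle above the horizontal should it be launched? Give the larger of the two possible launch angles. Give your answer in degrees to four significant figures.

65.83°

Trajectory: y = x tanθ − g x² (1 + tan²θ)/(2v₀²). With x = 1530, y = 168, v₀ = 89.4, g = 3.71:
543.3 tan²θ − 1530 tanθ + (711.3) = 0.
tanθ = [1530 ± √(1530² − 4 × 543.3 × (711.3))] / (2 × 543.3) = (1530 ± 891.6) / 1087, giving tanθ = 0.5875 or 2.229.
θ = 30.43° or 65.83°; the larger is 65.83°.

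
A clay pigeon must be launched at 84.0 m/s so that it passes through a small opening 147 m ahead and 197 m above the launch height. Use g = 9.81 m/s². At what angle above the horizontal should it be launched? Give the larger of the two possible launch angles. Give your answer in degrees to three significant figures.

82.9°

Trajectory: y = x tanθ − g x² (1 + tan²θ)/(2v₀²). With x = 147, y = 197, v₀ = 84.0, g = 9.81:
15.02 tan²θ − 147 tanθ + (212.0) = 0.
tanθ = [147 ± √(147² − 4 × 15.02 × (212.0))] / (2 × 15.02) = (147 ± 94.18) / 30.04, giving tanθ = 1.758 or 8.028.
θ = 60.37° or 82.90°; the larger is 82.90°.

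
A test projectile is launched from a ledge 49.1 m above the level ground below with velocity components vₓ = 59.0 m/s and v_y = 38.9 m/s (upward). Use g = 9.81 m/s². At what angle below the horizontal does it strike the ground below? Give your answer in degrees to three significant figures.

40.1°

Vertical motion (up positive, ground at y = 0): 4.905 t² − (38.90) t − 49.1 = 0, so t = (38.90 + √(38.90² + 2·9.81·49.1)) / 9.81 = (38.90 + 49.76) / 9.81 = 9.038 s.
At impact: v_y = v_y0 − g t = −49.76 m/s; vₓ = 59.00 m/s.
Angle below horizontal: arctan(|v_y|/vₓ) = arctan(49.76/59.00) = 40.15°.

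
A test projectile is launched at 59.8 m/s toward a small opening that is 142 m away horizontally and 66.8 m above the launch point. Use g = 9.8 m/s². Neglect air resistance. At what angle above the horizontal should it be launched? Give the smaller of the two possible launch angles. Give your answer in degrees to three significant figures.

Trajectory: y = x tanθ − g x² (1 + tan²θ)/(2v₀²). With x = 142, y = 66.8, v₀ = 59.8, g = 9.80:
27.63 tan²θ − 142 tanθ + (94.43) = 0.
tanθ = [142 ± √(142² − 4 × 27.63 × (94.43))] / (2 × 27.63) = (142 ± 98.63) / 55.26, giving tanθ = 0.7849 or 4.355.
θ = 38.13° or 77.07°; the smaller is 38.13°.

38.1°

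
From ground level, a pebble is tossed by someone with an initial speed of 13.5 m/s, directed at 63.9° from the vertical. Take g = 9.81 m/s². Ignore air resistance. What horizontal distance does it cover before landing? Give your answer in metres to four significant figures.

14.68 m

Components: vₓ = 13.50 sin 63.9° = 12.12 m/s, v_y0 = 13.50 cos 63.9° = 5.939 m/s.
Flight time T = 2 v_y0 / g = 1.211 s.
Range: R = vₓ T = 12.12 × 1.211 = 14.68 m.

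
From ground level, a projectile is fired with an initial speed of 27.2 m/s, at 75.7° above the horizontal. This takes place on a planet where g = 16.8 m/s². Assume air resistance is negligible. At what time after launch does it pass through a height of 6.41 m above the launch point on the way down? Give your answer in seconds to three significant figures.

vₓ = 27.20 cos 75.7° = 6.718 m/s; v_y0 = 27.20 sin 75.7° = 26.36 m/s.
Require v_y0 t − ½ g t² = 6.41, i.e. 8.400 t² − 26.36 t + 6.41 = 0.
Quadratic formula: t = (26.36 ± √479.33) / 16.8 = (26.36 ± 21.89) / 16.8 → t = 0.2657 s or 2.872 s.
The descending-branch root is 2.872 s.

2.87 s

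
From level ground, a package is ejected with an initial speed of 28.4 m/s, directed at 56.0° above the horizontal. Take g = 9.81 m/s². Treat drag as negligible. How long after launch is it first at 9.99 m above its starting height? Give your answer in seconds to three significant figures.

0.470 s

Resolve: vₓ = 28.40 cos 56.0° = 15.88 m/s and v_y0 = 28.40 sin 56.0° = 23.54 m/s.
Require v_y0 t − ½ g t² = 9.99, i.e. 4.905 t² − 23.54 t + 9.99 = 0.
t = [23.54 ± √(23.54² − 2·9.81·9.99)] / 9.81 = (23.54 ± 18.93) / 9.81, so t = 0.4704 s or t = 4.330 s.
The first (ascending) time is 0.4704 s.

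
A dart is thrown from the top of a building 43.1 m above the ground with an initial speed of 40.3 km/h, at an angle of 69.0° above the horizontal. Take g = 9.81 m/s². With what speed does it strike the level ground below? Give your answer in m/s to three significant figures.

Convert: 40.3 km/h = 40.3/3.6 = 11.19 m/s.
Resolve: vₓ = 11.19 cos 69.0° = 4.012 m/s and v_y0 = 11.19 sin 69.0° = 10.45 m/s.
With up positive and y = 0 at the ground: y(t) = 43.1 + (10.45) t − 4.905 t². Setting y = 0 and taking the positive root: t = [10.45 + √(10.45² + 2·9.81·43.1)] / 9.81 = (10.45 + 30.90) / 9.81 = 4.215 s.
Vertical velocity at impact: v_y = v_y0 − g t = 10.45 − 9.81 × 4.215 = −30.90 m/s.
Speed: |v| = √(vₓ² + v_y²) = √(4.012² + 30.90²) = 31.16 m/s.

31.2 m/s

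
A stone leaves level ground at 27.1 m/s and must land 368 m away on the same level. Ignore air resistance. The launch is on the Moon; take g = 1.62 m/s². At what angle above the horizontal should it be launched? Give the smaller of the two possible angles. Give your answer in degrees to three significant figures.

R = v₀² sin 2θ / g gives sin 2θ = gR/v₀² = 1.62·368/27.1² = 0.8118.
2θ = 54.27° or 180° − 54.27° = 125.7°, so θ = 27.13° or 62.87°.
The smaller angle is 27.13°.

27.1°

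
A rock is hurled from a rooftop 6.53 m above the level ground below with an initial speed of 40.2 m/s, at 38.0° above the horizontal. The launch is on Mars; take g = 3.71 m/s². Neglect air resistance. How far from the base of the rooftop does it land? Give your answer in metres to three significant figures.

vₓ = 40.20 cos 38.0° = 31.68 m/s; v_y0 = 40.20 sin 38.0° = 24.75 m/s.
Vertical motion (up positive, ground at y = 0): 1.855 t² − (24.75) t − 6.53 = 0, so t = (24.75 + √(24.75² + 2·3.71·6.53)) / 3.71 = (24.75 + 25.71) / 3.71 = 13.60 s.
Horizontal distance: R = vₓ t = 31.68 × 13.60 = 430.9 m.

431 m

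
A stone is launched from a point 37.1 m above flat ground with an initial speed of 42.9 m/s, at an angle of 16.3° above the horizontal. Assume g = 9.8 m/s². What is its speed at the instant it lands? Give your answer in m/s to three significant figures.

Horizontal component vₓ = 42.90 cos 16.3° = 41.18 m/s; vertical v_y0 = 42.90 sin 16.3° = 12.04 m/s.
With up positive and y = 0 at the ground: y(t) = 37.1 + (12.04) t − 4.900 t². Setting y = 0 and taking the positive root: t = [12.04 + √(12.04² + 2·9.80·37.1)] / 9.80 = (12.04 + 29.53) / 9.80 = 4.242 s.
Vertical velocity at impact: v_y = v_y0 − g t = 12.04 − 9.80 × 4.242 = −29.53 m/s.
Speed: |v| = √(vₓ² + v_y²) = √(41.18² + 29.53²) = 50.67 m/s.

50.7 m/s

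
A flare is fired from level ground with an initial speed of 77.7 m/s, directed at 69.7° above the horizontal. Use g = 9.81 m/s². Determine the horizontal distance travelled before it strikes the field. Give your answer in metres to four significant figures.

Resolve: vₓ = 77.70 cos 69.7° = 26.96 m/s and v_y0 = 77.70 sin 69.7° = 72.87 m/s.
Time aloft: T = 2 v_y0 / g = 2 × 72.87 / 9.81 = 14.86 s.
Range: R = vₓ T = 26.96 × 14.86 = 400.5 m.

400.5 m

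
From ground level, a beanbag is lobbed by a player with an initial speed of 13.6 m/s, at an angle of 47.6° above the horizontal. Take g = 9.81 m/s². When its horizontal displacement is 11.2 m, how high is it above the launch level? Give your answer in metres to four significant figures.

4.949 m

Components: vₓ = 13.60 cos 47.6° = 9.171 m/s, v_y0 = 13.60 sin 47.6° = 10.04 m/s.
x = vₓ t ⇒ t = 11.2/9.171 = 1.221 s.
Height: y = v_y0 t − ½ g t² = 10.04 × 1.221 − 4.905 × 1.221² = 12.27 − 7.316 = 4.949 m.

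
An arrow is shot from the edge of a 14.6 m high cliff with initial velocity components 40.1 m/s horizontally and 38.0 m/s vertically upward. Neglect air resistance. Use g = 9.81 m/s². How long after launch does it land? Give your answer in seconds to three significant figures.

8.11 s

The projectile lands when y = 14.6 + (38.00) t − ½·9.81·t² = 0. Positive root: t = (38.00 + √(38.00² + 2·9.81·14.6)) / 9.81 = (38.00 + 41.60) / 9.81 = 8.114 s.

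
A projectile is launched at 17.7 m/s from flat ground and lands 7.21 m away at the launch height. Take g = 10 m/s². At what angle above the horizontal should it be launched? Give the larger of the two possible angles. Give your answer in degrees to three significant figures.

83.3°

From R = (v₀²/g) sin 2θ: sin 2θ = 10.0 × 7.21 / 313.29 = 0.2301.
2θ = 13.31° or 180° − 13.31° = 166.7°, so θ = 6.653° or 83.35°.
The larger angle is 83.35°.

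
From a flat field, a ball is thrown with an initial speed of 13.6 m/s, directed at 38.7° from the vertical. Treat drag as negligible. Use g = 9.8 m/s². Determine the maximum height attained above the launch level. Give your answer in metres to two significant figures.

5.7 m

Resolve: vₓ = 13.60 sin 38.7° = 8.503 m/s and v_y0 = 13.60 cos 38.7° = 10.61 m/s.
Maximum height: H = v_y0² / (2g) = 10.61² / (2 × 9.80) = 5.748 m.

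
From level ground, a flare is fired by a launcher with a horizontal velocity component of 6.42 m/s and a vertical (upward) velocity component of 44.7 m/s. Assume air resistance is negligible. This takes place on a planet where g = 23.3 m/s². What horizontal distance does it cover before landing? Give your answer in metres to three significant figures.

Time aloft: T = 2 v_y0 / g = 2 × 44.70 / 23.3 = 3.837 s.
Range: R = vₓ T = 6.420 × 3.837 = 24.63 m.

24.6 m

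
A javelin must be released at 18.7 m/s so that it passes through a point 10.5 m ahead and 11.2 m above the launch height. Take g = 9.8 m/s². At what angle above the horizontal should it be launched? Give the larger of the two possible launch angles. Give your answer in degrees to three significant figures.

Trajectory: y = x tanθ − g x² (1 + tan²θ)/(2v₀²). With x = 10.5, y = 11.2, v₀ = 18.7, g = 9.80:
1.545 tan²θ − 10.5 tanθ + (12.74) = 0.
tanθ = [10.5 ± √(10.5² − 4 × 1.545 × (12.74))] / (2 × 1.545) = (10.5 ± 5.612) / 3.090, giving tanθ = 1.582 or 5.215.
θ = 57.70° or 79.14°; the larger is 79.14°.

79.1°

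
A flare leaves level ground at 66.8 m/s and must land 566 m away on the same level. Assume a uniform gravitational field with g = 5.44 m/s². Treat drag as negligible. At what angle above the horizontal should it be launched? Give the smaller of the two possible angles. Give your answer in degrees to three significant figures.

21.8°

R = v₀² sin 2θ / g gives sin 2θ = gR/v₀² = 5.44·566/66.8² = 0.6900.
2θ = 43.63° or 180° − 43.63° = 136.4°, so θ = 21.82° or 68.18°.
The smaller angle is 21.82°.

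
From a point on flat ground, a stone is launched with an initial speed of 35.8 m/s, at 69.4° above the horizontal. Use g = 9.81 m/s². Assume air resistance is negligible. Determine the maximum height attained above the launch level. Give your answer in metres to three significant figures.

vₓ = 35.80 cos 69.4° = 12.60 m/s; v_y0 = 35.80 sin 69.4° = 33.51 m/s.
At the apex v_y = 0, so H = v_y0²/(2g) = 33.51²/19.62 = 57.24 m.

57.2 m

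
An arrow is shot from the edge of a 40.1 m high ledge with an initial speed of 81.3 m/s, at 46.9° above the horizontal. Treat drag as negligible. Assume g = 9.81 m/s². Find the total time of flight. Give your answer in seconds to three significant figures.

12.7 s

Resolve: vₓ = 81.30 cos 46.9° = 55.55 m/s and v_y0 = 81.30 sin 46.9° = 59.36 m/s.
The projectile lands when y = 40.1 + (59.36) t − ½·9.81·t² = 0. Positive root: t = (59.36 + √(59.36² + 2·9.81·40.1)) / 9.81 = (59.36 + 65.66) / 9.81 = 12.74 s.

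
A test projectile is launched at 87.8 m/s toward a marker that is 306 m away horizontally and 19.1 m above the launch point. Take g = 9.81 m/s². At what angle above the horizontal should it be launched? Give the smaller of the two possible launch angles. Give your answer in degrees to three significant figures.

Trajectory: y = x tanθ − g x² (1 + tan²θ)/(2v₀²). With x = 306, y = 19.1, v₀ = 87.8, g = 9.81:
59.58 tan²θ − 306 tanθ + (78.68) = 0.
tanθ = [306 ± √(306² − 4 × 59.58 × (78.68))] / (2 × 59.58) = (306 ± 273.7) / 119.2, giving tanθ = 0.2715 or 4.865.
θ = 15.19° or 78.38°; the smaller is 15.19°.

15.2°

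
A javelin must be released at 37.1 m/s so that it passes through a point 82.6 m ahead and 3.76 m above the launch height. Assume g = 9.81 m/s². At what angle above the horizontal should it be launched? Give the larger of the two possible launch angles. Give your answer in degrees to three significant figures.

Trajectory: y = x tanθ − g x² (1 + tan²θ)/(2v₀²). With x = 82.6, y = 3.76, v₀ = 37.1, g = 9.81:
24.31 tan²θ − 82.6 tanθ + (28.07) = 0.
tanθ = [82.6 ± √(82.6² − 4 × 24.31 × (28.07))] / (2 × 24.31) = (82.6 ± 63.97) / 48.63, giving tanθ = 0.3831 or 3.014.
θ = 20.96° or 71.65°; the larger is 71.65°.

71.6°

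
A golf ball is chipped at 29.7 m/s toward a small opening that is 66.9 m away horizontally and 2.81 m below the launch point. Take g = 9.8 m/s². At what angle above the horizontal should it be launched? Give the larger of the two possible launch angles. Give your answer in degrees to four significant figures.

Trajectory: y = x tanθ − g x² (1 + tan²θ)/(2v₀²). With x = 66.9, y = −2.81, v₀ = 29.7, g = 9.80:
24.86 tan²θ − 66.9 tanθ + (22.05) = 0.
tanθ = [66.9 ± √(66.9² − 4 × 24.86 × (22.05))] / (2 × 24.86) = (66.9 ± 47.78) / 49.72, giving tanθ = 0.3846 or 2.306.
θ = 21.04° or 66.56°; the larger is 66.56°.

66.56°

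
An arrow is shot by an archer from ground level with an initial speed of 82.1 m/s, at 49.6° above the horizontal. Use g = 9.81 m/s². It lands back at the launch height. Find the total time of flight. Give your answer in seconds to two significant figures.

13 s

vₓ = 82.10 cos 49.6° = 53.21 m/s; v_y0 = 82.10 sin 49.6° = 62.52 m/s.
It returns to y = 0 when t = 2 v_y0 / g = 2(62.52)/9.81 = 12.75 s.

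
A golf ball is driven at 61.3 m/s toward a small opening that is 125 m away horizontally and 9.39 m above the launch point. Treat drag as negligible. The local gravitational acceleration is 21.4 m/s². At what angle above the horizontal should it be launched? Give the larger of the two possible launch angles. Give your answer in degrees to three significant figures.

66.3°

Trajectory: y = x tanθ − g x² (1 + tan²θ)/(2v₀²). With x = 125, y = 9.39, v₀ = 61.3, g = 21.4:
44.49 tan²θ − 125 tanθ + (53.88) = 0.
tanθ = [125 ± √(125² − 4 × 44.49 × (53.88))] / (2 × 44.49) = (125 ± 77.69) / 88.98, giving tanθ = 0.5317 or 2.278.
θ = 28.00° or 66.30°; the larger is 66.30°.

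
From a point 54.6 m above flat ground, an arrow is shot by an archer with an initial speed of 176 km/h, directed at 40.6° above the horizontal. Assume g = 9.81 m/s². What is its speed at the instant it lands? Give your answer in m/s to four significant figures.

Convert: 176 km/h = 176/3.6 = 48.89 m/s.
vₓ = 48.89 cos 40.6° = 37.12 m/s; v_y0 = 48.89 sin 40.6° = 31.82 m/s.
With up positive and y = 0 at the ground: y(t) = 54.6 + (31.82) t − 4.905 t². Setting y = 0 and taking the positive root: t = [31.82 + √(31.82² + 2·9.81·54.6)] / 9.81 = (31.82 + 45.65) / 9.81 = 7.896 s.
Vertical velocity at impact: v_y = v_y0 − g t = 31.82 − 9.81 × 7.896 = −45.65 m/s.
Speed: |v| = √(vₓ² + v_y²) = √(37.12² + 45.65²) = 58.83 m/s.

58.83 m/s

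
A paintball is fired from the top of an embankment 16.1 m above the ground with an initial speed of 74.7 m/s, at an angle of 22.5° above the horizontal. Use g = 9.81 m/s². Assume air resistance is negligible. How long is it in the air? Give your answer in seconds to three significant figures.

6.35 s

Components: vₓ = 74.70 cos 22.5° = 69.01 m/s, v_y0 = 74.70 sin 22.5° = 28.59 m/s.
Vertical motion (up positive, ground at y = 0): 4.905 t² − (28.59) t − 16.1 = 0, so t = (28.59 + √(28.59² + 2·9.81·16.1)) / 9.81 = (28.59 + 33.66) / 9.81 = 6.345 s.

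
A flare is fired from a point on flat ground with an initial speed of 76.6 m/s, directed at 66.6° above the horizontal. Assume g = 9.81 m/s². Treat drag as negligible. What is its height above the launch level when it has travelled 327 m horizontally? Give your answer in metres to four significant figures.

188.9 m

Components: vₓ = 76.60 cos 66.6° = 30.42 m/s, v_y0 = 76.60 sin 66.6° = 70.30 m/s.
x = vₓ t ⇒ t = 327/30.42 = 10.75 s.
Height: y = v_y0 t − ½ g t² = 70.30 × 10.75 − 4.905 × 10.75² = 755.7 − 566.7 = 188.9 m.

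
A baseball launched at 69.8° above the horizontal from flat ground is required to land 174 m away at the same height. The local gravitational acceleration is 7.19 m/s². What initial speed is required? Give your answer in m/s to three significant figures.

Level-ground range: R = v₀² sin(2θ)/g, so v₀ = √(gR / sin 2θ).
v₀ = √(7.19 × 174 / sin 139.6°) = √(1251 / 0.6481) = √1930.3 = 43.94 m/s.

43.9 m/s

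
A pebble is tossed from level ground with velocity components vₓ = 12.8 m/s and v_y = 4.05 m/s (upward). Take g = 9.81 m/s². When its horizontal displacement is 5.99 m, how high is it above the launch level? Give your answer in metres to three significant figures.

0.821 m

At x = 5.99 m, t = x/vₓ = 5.99/12.80 = 0.4680 s.
Height: y = v_y0 t − ½ g t² = 4.050 × 0.4680 − 4.905 × 0.4680² = 1.895 − 1.074 = 0.8211 m.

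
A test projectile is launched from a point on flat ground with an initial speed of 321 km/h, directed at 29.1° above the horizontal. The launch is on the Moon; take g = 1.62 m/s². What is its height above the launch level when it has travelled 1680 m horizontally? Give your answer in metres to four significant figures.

558.5 m

Convert: 321 km/h = 321/3.6 = 89.17 m/s.
Horizontal component vₓ = 89.17 cos 29.1° = 77.91 m/s; vertical v_y0 = 89.17 sin 29.1° = 43.36 m/s.
x = vₓ t ⇒ t = 1680/77.91 = 21.56 s.
Height: y = v_y0 t − ½ g t² = 43.36 × 21.56 − 0.8100 × 21.56² = 935.1 − 376.6 = 558.5 m.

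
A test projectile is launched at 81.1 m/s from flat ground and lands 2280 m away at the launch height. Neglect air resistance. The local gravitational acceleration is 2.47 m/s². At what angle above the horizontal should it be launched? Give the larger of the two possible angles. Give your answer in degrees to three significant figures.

60.6°

Level-ground range R = v₀² sin(2θ)/g ⇒ sin(2θ) = gR/v₀² = 2.47 × 2280 / 81.1² = 0.8562.
2θ = 58.90° or 180° − 58.90° = 121.1°, so θ = 29.45° or 60.55°.
The larger angle is 60.55°.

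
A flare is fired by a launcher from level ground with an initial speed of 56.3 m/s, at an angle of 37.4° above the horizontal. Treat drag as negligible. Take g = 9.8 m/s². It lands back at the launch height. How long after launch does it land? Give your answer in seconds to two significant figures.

7.0 s

Horizontal component vₓ = 56.30 cos 37.4° = 44.73 m/s; vertical v_y0 = 56.30 sin 37.4° = 34.20 m/s.
Time of flight on level ground: T = 2 v_y0 / g = 2 × 34.20 / 9.80 = 6.979 s.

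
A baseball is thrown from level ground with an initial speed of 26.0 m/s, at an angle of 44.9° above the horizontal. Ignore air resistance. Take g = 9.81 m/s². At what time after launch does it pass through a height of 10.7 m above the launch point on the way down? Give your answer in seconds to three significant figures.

3.02 s

Horizontal component vₓ = 26.00 cos 44.9° = 18.42 m/s; vertical v_y0 = 26.00 sin 44.9° = 18.35 m/s.
Height y(t) = 18.35 t − 4.905 t² = 10.7 gives 4.905 t² − 18.35 t + 10.7 = 0.
t = [18.35 ± √(18.35² − 2·9.81·10.7)] / 9.81 = (18.35 ± 11.26) / 9.81, so t = 0.7226 s or t = 3.019 s.
The descending-branch root is 3.019 s.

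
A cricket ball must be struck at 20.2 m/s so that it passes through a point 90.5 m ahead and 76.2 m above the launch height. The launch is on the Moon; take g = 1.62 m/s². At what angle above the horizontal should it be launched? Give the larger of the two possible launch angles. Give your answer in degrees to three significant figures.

76.7°

Trajectory: y = x tanθ − g x² (1 + tan²θ)/(2v₀²). With x = 90.5, y = 76.2, v₀ = 20.2, g = 1.62:
16.26 tan²θ − 90.5 tanθ + (92.46) = 0.
tanθ = [90.5 ± √(90.5² − 4 × 16.26 × (92.46))] / (2 × 16.26) = (90.5 ± 46.66) / 32.52, giving tanθ = 1.348 or 4.218.
θ = 53.43° or 76.66°; the larger is 76.66°.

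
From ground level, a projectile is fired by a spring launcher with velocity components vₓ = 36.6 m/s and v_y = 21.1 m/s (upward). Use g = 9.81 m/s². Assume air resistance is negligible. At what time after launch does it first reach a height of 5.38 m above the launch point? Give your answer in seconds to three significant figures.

Set y = v_y0 t − ½ g t² = 5.38: 4.905 t² − 21.10 t + 5.38 = 0.
t = [21.10 ± √(21.10² − 2·9.81·5.38)] / 9.81 = (21.10 ± 18.43) / 9.81, so t = 0.2722 s or t = 4.030 s.
The first (ascending) time is 0.2722 s.

0.272 s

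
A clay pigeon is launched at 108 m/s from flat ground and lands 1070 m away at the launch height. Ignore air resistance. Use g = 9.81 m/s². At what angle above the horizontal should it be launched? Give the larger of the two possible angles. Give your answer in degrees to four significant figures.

57.93°

R = v₀² sin 2θ / g gives sin 2θ = gR/v₀² = 9.81·1070/108² = 0.8999.
2θ = 64.15° or 180° − 64.15° = 115.9°, so θ = 32.07° or 57.93°.
The larger angle is 57.93°.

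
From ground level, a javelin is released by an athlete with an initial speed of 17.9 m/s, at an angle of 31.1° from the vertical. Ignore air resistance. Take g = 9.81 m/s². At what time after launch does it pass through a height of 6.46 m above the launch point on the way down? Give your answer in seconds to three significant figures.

vₓ = 17.90 sin 31.1° = 9.246 m/s; v_y0 = 17.90 cos 31.1° = 15.33 m/s.
Height y(t) = 15.33 t − 4.905 t² = 6.46 gives 4.905 t² − 15.33 t + 6.46 = 0.
Quadratic formula: t = (15.33 ± √108.18) / 9.81 = (15.33 ± 10.40) / 9.81 → t = 0.5022 s or 2.623 s.
The descending-branch root is 2.623 s.

2.62 s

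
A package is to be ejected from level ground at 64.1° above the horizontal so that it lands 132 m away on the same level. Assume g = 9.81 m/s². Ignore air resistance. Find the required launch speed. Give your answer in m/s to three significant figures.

40.6 m/s

From R = (v₀² / g) sin 2θ: v₀ = √(gR / sin 2θ).
v₀ = √(9.81 × 132 / sin 128.2°) = √(1295 / 0.7859) = √1647.8 = 40.59 m/s.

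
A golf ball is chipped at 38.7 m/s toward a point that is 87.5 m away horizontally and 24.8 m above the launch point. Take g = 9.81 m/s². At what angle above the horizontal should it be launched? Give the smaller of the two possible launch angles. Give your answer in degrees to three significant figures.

Trajectory: y = x tanθ − g x² (1 + tan²θ)/(2v₀²). With x = 87.5, y = 24.8, v₀ = 38.7, g = 9.81:
25.07 tan²θ − 87.5 tanθ + (49.87) = 0.
tanθ = [87.5 ± √(87.5² − 4 × 25.07 × (49.87))] / (2 × 25.07) = (87.5 ± 51.52) / 50.15, giving tanθ = 0.7175 or 2.772.
θ = 35.66° or 70.16°; the smaller is 35.66°.

35.7°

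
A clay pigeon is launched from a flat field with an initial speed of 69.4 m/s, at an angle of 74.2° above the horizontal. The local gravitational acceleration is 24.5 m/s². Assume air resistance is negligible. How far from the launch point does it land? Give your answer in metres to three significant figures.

Horizontal component vₓ = 69.40 cos 74.2° = 18.90 m/s; vertical v_y0 = 69.40 sin 74.2° = 66.78 m/s.
Flight time T = 2 v_y0 / g = 5.451 s.
Range: R = vₓ T = 18.90 × 5.451 = 103.0 m.

103 m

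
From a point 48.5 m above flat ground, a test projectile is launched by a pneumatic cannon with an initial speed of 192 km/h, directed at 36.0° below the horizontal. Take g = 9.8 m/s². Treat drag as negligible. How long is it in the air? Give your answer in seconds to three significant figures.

Convert: 192 km/h = 192/3.6 = 53.33 m/s.
vₓ = 53.33 cos 36.0° = 43.15 m/s; v_y0 = −31.35 m/s (downward).
With up positive and y = 0 at the ground: y(t) = 48.5 + (−31.35) t − 4.900 t². Setting y = 0 and taking the positive root: t = [−31.35 + √(31.35² + 2·9.80·48.5)] / 9.80 = (−31.35 + 43.97) / 9.80 = 1.288 s.

1.29 s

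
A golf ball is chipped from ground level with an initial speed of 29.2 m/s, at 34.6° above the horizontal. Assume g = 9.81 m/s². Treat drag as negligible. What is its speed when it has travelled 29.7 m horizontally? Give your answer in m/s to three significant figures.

24.4 m/s

Resolve: vₓ = 29.20 cos 34.6° = 24.04 m/s and v_y0 = 29.20 sin 34.6° = 16.58 m/s.
x = vₓ t ⇒ t = 29.7/24.04 = 1.236 s.
Vertical velocity there: v_y = v_y0 − g t = 16.58 − 9.81 × 1.236 = 4.459 m/s.
Speed: √(vₓ² + v_y²) = √(24.04² + 4.459²) = 24.45 m/s.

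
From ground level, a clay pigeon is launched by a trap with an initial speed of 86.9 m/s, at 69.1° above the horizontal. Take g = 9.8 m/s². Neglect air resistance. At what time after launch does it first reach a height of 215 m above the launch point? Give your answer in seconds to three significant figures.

Resolve: vₓ = 86.90 cos 69.1° = 31.00 m/s and v_y0 = 86.90 sin 69.1° = 81.18 m/s.
Require v_y0 t − ½ g t² = 215, i.e. 4.900 t² − 81.18 t + 215 = 0.
t = [81.18 ± √(81.18² − 2·9.80·215)] / 9.80 = (81.18 ± 48.75) / 9.80, so t = 3.309 s or t = 13.26 s.
The first (ascending) time is 3.309 s.

3.31 s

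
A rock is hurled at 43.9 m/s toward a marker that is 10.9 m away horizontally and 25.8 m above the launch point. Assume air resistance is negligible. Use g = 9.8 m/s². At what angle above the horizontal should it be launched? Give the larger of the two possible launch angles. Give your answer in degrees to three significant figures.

Trajectory: y = x tanθ − g x² (1 + tan²θ)/(2v₀²). With x = 10.9, y = 25.8, v₀ = 43.9, g = 9.80:
0.3021 tan²θ − 10.9 tanθ + (26.10) = 0.
tanθ = [10.9 ± √(10.9² − 4 × 0.3021 × (26.10))] / (2 × 0.3021) = (10.9 ± 9.342) / 0.6042, giving tanθ = 2.579 or 33.50.
θ = 68.81° or 88.29°; the larger is 88.29°.

88.3°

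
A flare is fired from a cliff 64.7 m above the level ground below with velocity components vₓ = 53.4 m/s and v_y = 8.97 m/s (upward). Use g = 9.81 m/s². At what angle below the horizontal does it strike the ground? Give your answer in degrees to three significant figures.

34.5°

With up positive and y = 0 at the ground: y(t) = 64.7 + (8.970) t − 4.905 t². Setting y = 0 and taking the positive root: t = [8.970 + √(8.970² + 2·9.81·64.7)] / 9.81 = (8.970 + 36.74) / 9.81 = 4.660 s.
At impact: v_y = v_y0 − g t = −36.74 m/s; vₓ = 53.40 m/s.
Angle below horizontal: arctan(|v_y|/vₓ) = arctan(36.74/53.40) = 34.53°.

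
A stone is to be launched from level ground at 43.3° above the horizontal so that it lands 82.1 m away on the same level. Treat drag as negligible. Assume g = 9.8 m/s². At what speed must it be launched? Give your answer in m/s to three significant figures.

28.4 m/s

Level-ground range: R = v₀² sin(2θ)/g, so v₀ = √(gR / sin 2θ).
v₀ = √(9.80 × 82.1 / sin 86.60°) = √(804.6 / 0.9982) = √806.00 = 28.39 m/s.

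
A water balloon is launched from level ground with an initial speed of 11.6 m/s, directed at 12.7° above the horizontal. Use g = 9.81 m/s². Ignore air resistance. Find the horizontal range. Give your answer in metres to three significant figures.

Horizontal component vₓ = 11.60 cos 12.7° = 11.32 m/s; vertical v_y0 = 11.60 sin 12.7° = 2.550 m/s.
Flight time T = 2 v_y0 / g = 0.5199 s.
Horizontal distance R = vₓ T = 11.32 × 0.5199 = 5.884 m.

5.88 m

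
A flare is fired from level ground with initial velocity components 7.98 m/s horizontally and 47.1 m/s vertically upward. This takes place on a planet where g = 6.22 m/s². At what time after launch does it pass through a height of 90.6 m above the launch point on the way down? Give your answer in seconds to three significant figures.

12.9 s

Height y(t) = 47.10 t − 3.110 t² = 90.6 gives 3.110 t² − 47.10 t + 90.6 = 0.
Quadratic formula: t = (47.10 ± √1091.3) / 6.22 = (47.10 ± 33.04) / 6.22 → t = 2.261 s or 12.88 s.
The descending-branch root is 12.88 s.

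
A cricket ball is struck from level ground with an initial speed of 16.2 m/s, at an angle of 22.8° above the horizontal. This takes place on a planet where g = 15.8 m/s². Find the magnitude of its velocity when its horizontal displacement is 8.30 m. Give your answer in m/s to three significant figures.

15.1 m/s

Horizontal component vₓ = 16.20 cos 22.8° = 14.93 m/s; vertical v_y0 = 16.20 sin 22.8° = 6.278 m/s.
x = vₓ t ⇒ t = 8.30/14.93 = 0.5558 s.
Vertical velocity there: v_y = v_y0 − g t = 6.278 − 15.8 × 0.5558 = −2.503 m/s.
Speed: √(vₓ² + v_y²) = √(14.93² + 2.503²) = 15.14 m/s.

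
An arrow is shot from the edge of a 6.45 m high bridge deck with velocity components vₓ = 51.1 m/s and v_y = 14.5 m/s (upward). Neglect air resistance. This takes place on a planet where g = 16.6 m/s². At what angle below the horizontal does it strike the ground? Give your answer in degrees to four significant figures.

21.96°

The projectile lands when y = 6.45 + (14.50) t − ½·16.6·t² = 0. Positive root: t = (14.50 + √(14.50² + 2·16.6·6.45)) / 16.6 = (14.50 + 20.60) / 16.6 = 2.115 s.
At impact: v_y = v_y0 − g t = −20.60 m/s; vₓ = 51.10 m/s.
Angle below horizontal: arctan(|v_y|/vₓ) = arctan(20.60/51.10) = 21.96°.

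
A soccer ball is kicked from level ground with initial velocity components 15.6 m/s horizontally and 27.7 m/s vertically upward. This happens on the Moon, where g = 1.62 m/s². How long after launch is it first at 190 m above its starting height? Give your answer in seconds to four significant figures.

Set y = v_y0 t − ½ g t² = 190: 0.8100 t² − 27.70 t + 190 = 0.
Quadratic formula: t = (27.70 ± √151.69) / 1.62 = (27.70 ± 12.32) / 1.62 → t = 9.496 s or 24.70 s.
The first (ascending) time is 9.496 s.

9.496 s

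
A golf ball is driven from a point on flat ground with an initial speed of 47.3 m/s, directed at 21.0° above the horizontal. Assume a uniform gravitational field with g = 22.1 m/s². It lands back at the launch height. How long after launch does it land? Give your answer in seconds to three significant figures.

Resolve: vₓ = 47.30 cos 21.0° = 44.16 m/s and v_y0 = 47.30 sin 21.0° = 16.95 m/s.
Landing at launch height ⇒ T = 2 v_y0 / g = 2 × 16.95 / 22.1 = 1.534 s.

1.53 s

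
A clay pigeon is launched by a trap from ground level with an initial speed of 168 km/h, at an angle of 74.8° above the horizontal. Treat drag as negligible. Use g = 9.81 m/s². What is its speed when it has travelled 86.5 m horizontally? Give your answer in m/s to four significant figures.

Convert: 168 km/h = 168/3.6 = 46.67 m/s.
Components: vₓ = 46.67 cos 74.8° = 12.24 m/s, v_y0 = 46.67 sin 74.8° = 45.03 m/s.
Time to reach x = 86.5 m: t = x/vₓ = 86.5/12.24 = 7.070 s.
Vertical velocity there: v_y = v_y0 − g t = 45.03 − 9.81 × 7.070 = −24.32 m/s.
Speed: √(vₓ² + v_y²) = √(12.24² + 24.32²) = 27.22 m/s.

27.22 m/s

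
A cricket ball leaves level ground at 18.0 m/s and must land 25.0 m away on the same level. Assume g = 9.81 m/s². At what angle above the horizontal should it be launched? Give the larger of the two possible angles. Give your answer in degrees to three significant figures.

Level-ground range R = v₀² sin(2θ)/g ⇒ sin(2θ) = gR/v₀² = 9.81 × 25.0 / 18.0² = 0.7569.
2θ = 49.20° or 180° − 49.20° = 130.8°, so θ = 24.60° or 65.40°.
The larger angle is 65.40°.

65.4°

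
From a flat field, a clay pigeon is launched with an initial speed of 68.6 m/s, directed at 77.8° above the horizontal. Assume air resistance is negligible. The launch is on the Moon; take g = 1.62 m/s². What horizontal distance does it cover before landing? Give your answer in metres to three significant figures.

1200 m

Components: vₓ = 68.60 cos 77.8° = 14.50 m/s, v_y0 = 68.60 sin 77.8° = 67.05 m/s.
Flight time T = 2 v_y0 / g = 82.78 s.
Range: R = vₓ T = 14.50 × 82.78 = 1200 m.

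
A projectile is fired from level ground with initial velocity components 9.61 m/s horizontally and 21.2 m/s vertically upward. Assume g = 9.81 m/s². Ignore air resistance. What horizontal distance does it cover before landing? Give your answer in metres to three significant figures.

41.5 m

Flight time T = 2 v_y0 / g = 4.322 s.
Range: R = vₓ T = 9.610 × 4.322 = 41.54 m.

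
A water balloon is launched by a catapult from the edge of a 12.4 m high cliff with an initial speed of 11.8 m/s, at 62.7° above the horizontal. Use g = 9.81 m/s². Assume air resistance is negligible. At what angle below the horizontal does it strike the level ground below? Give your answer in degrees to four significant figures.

73.94°

Components: vₓ = 11.80 cos 62.7° = 5.412 m/s, v_y0 = 11.80 sin 62.7° = 10.49 m/s.
Vertical motion (up positive, ground at y = 0): 4.905 t² − (10.49) t − 12.4 = 0, so t = (10.49 + √(10.49² + 2·9.81·12.4)) / 9.81 = (10.49 + 18.79) / 9.81 = 2.985 s.
At impact: v_y = v_y0 − g t = −18.79 m/s; vₓ = 5.412 m/s.
Angle below horizontal: arctan(|v_y|/vₓ) = arctan(18.79/5.412) = 73.94°.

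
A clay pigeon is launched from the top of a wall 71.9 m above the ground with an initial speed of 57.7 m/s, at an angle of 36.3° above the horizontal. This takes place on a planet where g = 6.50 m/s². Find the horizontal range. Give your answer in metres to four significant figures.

572.3 m

Resolve: vₓ = 57.70 cos 36.3° = 46.50 m/s and v_y0 = 57.70 sin 36.3° = 34.16 m/s.
The projectile lands when y = 71.9 + (34.16) t − ½·6.50·t² = 0. Positive root: t = (34.16 + √(34.16² + 2·6.50·71.9)) / 6.50 = (34.16 + 45.84) / 6.50 = 12.31 s.
Horizontal distance: R = vₓ t = 46.50 × 12.31 = 572.3 m.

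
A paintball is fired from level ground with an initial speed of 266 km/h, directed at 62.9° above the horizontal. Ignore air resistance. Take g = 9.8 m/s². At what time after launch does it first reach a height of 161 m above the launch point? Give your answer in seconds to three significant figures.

3.22 s

Convert: 266 km/h = 266/3.6 = 73.89 m/s.
Components: vₓ = 73.89 cos 62.9° = 33.66 m/s, v_y0 = 73.89 sin 62.9° = 65.78 m/s.
Set y = v_y0 t − ½ g t² = 161: 4.900 t² − 65.78 t + 161 = 0.
t = [65.78 ± √(65.78² − 2·9.80·161)] / 9.80 = (65.78 ± 34.22) / 9.80, so t = 3.220 s or t = 10.20 s.
The first (ascending) time is 3.220 s.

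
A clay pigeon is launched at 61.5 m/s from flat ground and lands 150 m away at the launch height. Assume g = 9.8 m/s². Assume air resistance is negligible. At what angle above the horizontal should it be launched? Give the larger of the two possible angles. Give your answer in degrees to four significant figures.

Level-ground range R = v₀² sin(2θ)/g ⇒ sin(2θ) = gR/v₀² = 9.80 × 150 / 61.5² = 0.3887.
2θ = 22.87° or 180° − 22.87° = 157.1°, so θ = 11.44° or 78.56°.
The larger angle is 78.56°.

78.56°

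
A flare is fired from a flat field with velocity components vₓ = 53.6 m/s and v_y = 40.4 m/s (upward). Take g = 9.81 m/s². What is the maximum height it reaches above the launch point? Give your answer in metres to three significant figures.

At the apex v_y = 0, so H = v_y0²/(2g) = 40.40²/19.62 = 83.19 m.

83.2 m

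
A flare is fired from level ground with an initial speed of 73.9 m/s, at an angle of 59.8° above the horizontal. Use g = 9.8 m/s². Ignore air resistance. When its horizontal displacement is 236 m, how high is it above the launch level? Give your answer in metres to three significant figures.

Components: vₓ = 73.90 cos 59.8° = 37.17 m/s, v_y0 = 73.90 sin 59.8° = 63.87 m/s.
x = vₓ t ⇒ t = 236/37.17 = 6.349 s.
Height: y = v_y0 t − ½ g t² = 63.87 × 6.349 − 4.900 × 6.349² = 405.5 − 197.5 = 208.0 m.

208 m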